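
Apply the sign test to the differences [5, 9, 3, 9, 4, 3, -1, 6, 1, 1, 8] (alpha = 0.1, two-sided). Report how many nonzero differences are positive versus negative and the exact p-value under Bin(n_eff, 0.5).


Step 1: Discard zero differences. Original n = 11; n_eff = number of nonzero differences = 11.
Nonzero differences (with sign): +5, +9, +3, +9, +4, +3, -1, +6, +1, +1, +8
Step 2: Count signs: positive = 10, negative = 1.
Step 3: Under H0: P(positive) = 0.5, so the number of positives S ~ Bin(11, 0.5).
Step 4: Two-sided exact p-value = sum of Bin(11,0.5) probabilities at or below the observed probability = 0.011719.
Step 5: alpha = 0.1. reject H0.

n_eff = 11, pos = 10, neg = 1, p = 0.011719, reject H0.


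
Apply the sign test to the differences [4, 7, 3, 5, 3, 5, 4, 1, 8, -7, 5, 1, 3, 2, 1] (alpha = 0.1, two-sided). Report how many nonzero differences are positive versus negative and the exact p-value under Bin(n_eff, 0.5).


Step 1: Discard zero differences. Original n = 15; n_eff = number of nonzero differences = 15.
Nonzero differences (with sign): +4, +7, +3, +5, +3, +5, +4, +1, +8, -7, +5, +1, +3, +2, +1
Step 2: Count signs: positive = 14, negative = 1.
Step 3: Under H0: P(positive) = 0.5, so the number of positives S ~ Bin(15, 0.5).
Step 4: Two-sided exact p-value = sum of Bin(15,0.5) probabilities at or below the observed probability = 0.000977.
Step 5: alpha = 0.1. reject H0.

n_eff = 15, pos = 14, neg = 1, p = 0.000977, reject H0.


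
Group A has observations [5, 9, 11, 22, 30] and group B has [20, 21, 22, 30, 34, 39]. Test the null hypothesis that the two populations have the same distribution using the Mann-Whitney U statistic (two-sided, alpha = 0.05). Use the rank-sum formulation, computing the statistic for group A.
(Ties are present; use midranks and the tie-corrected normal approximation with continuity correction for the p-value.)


Step 1: Combine and sort all 11 observations; assign midranks.
sorted (value, group): (5,X), (9,X), (11,X), (20,Y), (21,Y), (22,X), (22,Y), (30,X), (30,Y), (34,Y), (39,Y)
ranks: 5->1, 9->2, 11->3, 20->4, 21->5, 22->6.5, 22->6.5, 30->8.5, 30->8.5, 34->10, 39->11
Step 2: Rank sum for X: R1 = 1 + 2 + 3 + 6.5 + 8.5 = 21.
Step 3: U_X = R1 - n1(n1+1)/2 = 21 - 5*6/2 = 21 - 15 = 6.
       U_Y = n1*n2 - U_X = 30 - 6 = 24.
Step 4: Ties are present, so use the tie-corrected normal approximation (with continuity correction) for the p-value.
Step 5: p-value = 0.119000; compare to alpha = 0.05. fail to reject H0.

U_X = 6, p = 0.119000, fail to reject H0 at alpha = 0.05.


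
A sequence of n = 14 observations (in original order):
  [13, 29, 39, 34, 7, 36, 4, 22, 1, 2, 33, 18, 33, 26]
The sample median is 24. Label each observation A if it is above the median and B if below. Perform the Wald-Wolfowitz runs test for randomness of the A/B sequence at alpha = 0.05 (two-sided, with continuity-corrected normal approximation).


Step 1: Compute median = 24; label A = above, B = below.
Labels in order: BAAABABBBBABAA  (n_A = 7, n_B = 7)
Step 2: Count runs R = 8.
Step 3: Under H0 (random ordering), E[R] = 2*n_A*n_B/(n_A+n_B) + 1 = 2*7*7/14 + 1 = 8.0000.
        Var[R] = 2*n_A*n_B*(2*n_A*n_B - n_A - n_B) / ((n_A+n_B)^2 * (n_A+n_B-1)) = 8232/2548 = 3.2308.
        SD[R] = 1.7974.
Step 4: R = E[R], so z = 0 with no continuity correction.
Step 5: Two-sided p-value via normal approximation = 2*(1 - Phi(|z|)) = 1.000000.
Step 6: alpha = 0.05. fail to reject H0.

R = 8, z = 0.0000, p = 1.000000, fail to reject H0.


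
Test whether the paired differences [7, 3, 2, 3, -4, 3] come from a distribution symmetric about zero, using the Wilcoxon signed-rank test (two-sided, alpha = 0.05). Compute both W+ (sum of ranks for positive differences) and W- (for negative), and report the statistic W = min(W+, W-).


Step 1: Drop any zero differences (none here) and take |d_i|.
|d| = [7, 3, 2, 3, 4, 3]
Step 2: Midrank |d_i| (ties get averaged ranks).
ranks: |7|->6, |3|->3, |2|->1, |3|->3, |4|->5, |3|->3
Step 3: Attach original signs; sum ranks with positive sign and with negative sign.
W+ = 6 + 3 + 1 + 3 + 3 = 16
W- = 5 = 5
(Check: W+ + W- = 21 should equal n(n+1)/2 = 21.)
Step 4: Test statistic W = min(W+, W-) = 5.
Step 5: Ties in |d|, so use the tie-corrected normal approximation.
        E[W] = n(n+1)/4 = 6*7/4 = 10.5.
        Tie groups: |d|=3 (t=3); sum(t^3 - t) = 24.
        Var[W] = n(n+1)(2n+1)/24 - sum(t^3-t)/48 = 546/24 - 24/48 = 22.25.
        z = (W - E[W]) / sqrt(Var[W]) = (5 - 10.5) / 4.7170 = -1.1660.
        Two-sided p = 2*Phi(z) = 0.243615.
Step 6: alpha = 0.05. fail to reject H0.

W+ = 16, W- = 5, W = min = 5, p = 0.243615, fail to reject H0.


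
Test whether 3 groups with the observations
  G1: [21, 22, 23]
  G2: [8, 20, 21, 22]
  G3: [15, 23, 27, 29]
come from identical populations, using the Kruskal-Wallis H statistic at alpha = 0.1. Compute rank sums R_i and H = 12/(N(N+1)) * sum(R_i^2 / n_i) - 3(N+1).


Step 1: Combine all N = 11 observations and assign midranks.
sorted (value, group, rank): (8,G2,1), (15,G3,2), (20,G2,3), (21,G1,4.5), (21,G2,4.5), (22,G1,6.5), (22,G2,6.5), (23,G1,8.5), (23,G3,8.5), (27,G3,10), (29,G3,11)
Step 2: Sum ranks within each group.
R_1 = 19.5 (n_1 = 3)
R_2 = 15 (n_2 = 4)
R_3 = 31.5 (n_3 = 4)
Step 3: H = 12/(N(N+1)) * sum(R_i^2/n_i) - 3(N+1)
     = 12/(11*12) * (19.5^2/3 + 15^2/4 + 31.5^2/4) - 3*12
     = 0.090909 * 431.062 - 36
     = 3.187500.
Step 4: Ties present; correction factor C = 1 - 18/(11^3 - 11) = 0.986364. Corrected H = 3.187500 / 0.986364 = 3.231567.
Step 5: Under H0, H ~ chi^2(2); p-value = 0.198735.
Step 6: alpha = 0.1. fail to reject H0.

H = 3.2316, df = 2, p = 0.198735, fail to reject H0.


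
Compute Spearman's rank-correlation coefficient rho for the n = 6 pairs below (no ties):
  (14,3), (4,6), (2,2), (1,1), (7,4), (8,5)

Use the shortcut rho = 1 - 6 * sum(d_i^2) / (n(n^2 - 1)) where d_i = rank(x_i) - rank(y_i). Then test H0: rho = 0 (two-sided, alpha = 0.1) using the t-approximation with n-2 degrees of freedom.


Step 1: Rank x and y separately (midranks; no ties here).
rank(x): 14->6, 4->3, 2->2, 1->1, 7->4, 8->5
rank(y): 3->3, 6->6, 2->2, 1->1, 4->4, 5->5
Step 2: d_i = R_x(i) - R_y(i); compute d_i^2.
  (6-3)^2=9, (3-6)^2=9, (2-2)^2=0, (1-1)^2=0, (4-4)^2=0, (5-5)^2=0
sum(d^2) = 18.
Step 3: rho = 1 - 6*18 / (6*(6^2 - 1)) = 1 - 108/210 = 0.485714.
Step 4: Under H0, t = rho * sqrt((n-2)/(1-rho^2)) = 1.1113 ~ t(4).
Step 5: Two-sided p-value from the t-distribution with 4 df = 0.328723.
Step 6: alpha = 0.1. fail to reject H0.

rho = 0.4857, p = 0.328723, fail to reject H0 at alpha = 0.1.


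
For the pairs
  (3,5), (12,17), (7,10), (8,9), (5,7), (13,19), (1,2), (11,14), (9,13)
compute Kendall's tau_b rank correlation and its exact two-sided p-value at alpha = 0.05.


Step 1: Enumerate the 36 unordered pairs (i,j) with i<j and classify each by sign(x_j-x_i) * sign(y_j-y_i).
  (1,2):dx=+9,dy=+12->C; (1,3):dx=+4,dy=+5->C; (1,4):dx=+5,dy=+4->C; (1,5):dx=+2,dy=+2->C
  (1,6):dx=+10,dy=+14->C; (1,7):dx=-2,dy=-3->C; (1,8):dx=+8,dy=+9->C; (1,9):dx=+6,dy=+8->C
  (2,3):dx=-5,dy=-7->C; (2,4):dx=-4,dy=-8->C; (2,5):dx=-7,dy=-10->C; (2,6):dx=+1,dy=+2->C
  (2,7):dx=-11,dy=-15->C; (2,8):dx=-1,dy=-3->C; (2,9):dx=-3,dy=-4->C; (3,4):dx=+1,dy=-1->D
  (3,5):dx=-2,dy=-3->C; (3,6):dx=+6,dy=+9->C; (3,7):dx=-6,dy=-8->C; (3,8):dx=+4,dy=+4->C
  (3,9):dx=+2,dy=+3->C; (4,5):dx=-3,dy=-2->C; (4,6):dx=+5,dy=+10->C; (4,7):dx=-7,dy=-7->C
  (4,8):dx=+3,dy=+5->C; (4,9):dx=+1,dy=+4->C; (5,6):dx=+8,dy=+12->C; (5,7):dx=-4,dy=-5->C
  (5,8):dx=+6,dy=+7->C; (5,9):dx=+4,dy=+6->C; (6,7):dx=-12,dy=-17->C; (6,8):dx=-2,dy=-5->C
  (6,9):dx=-4,dy=-6->C; (7,8):dx=+10,dy=+12->C; (7,9):dx=+8,dy=+11->C; (8,9):dx=-2,dy=-1->C
Step 2: C = 35, D = 1, total pairs = 36.
Step 3: tau = (C - D)/(n(n-1)/2) = (35 - 1)/36 = 0.944444.
Step 4: Exact two-sided p-value (enumerate n! = 362880 permutations of y under H0): p = 0.000050.
Step 5: alpha = 0.05. reject H0.

tau_b = 0.9444 (C=35, D=1), p = 0.000050, reject H0.


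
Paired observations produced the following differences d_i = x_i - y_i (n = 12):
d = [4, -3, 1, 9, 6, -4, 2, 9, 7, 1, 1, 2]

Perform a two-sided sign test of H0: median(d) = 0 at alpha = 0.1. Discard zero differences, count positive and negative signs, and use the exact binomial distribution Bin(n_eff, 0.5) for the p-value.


Step 1: Discard zero differences. Original n = 12; n_eff = number of nonzero differences = 12.
Nonzero differences (with sign): +4, -3, +1, +9, +6, -4, +2, +9, +7, +1, +1, +2
Step 2: Count signs: positive = 10, negative = 2.
Step 3: Under H0: P(positive) = 0.5, so the number of positives S ~ Bin(12, 0.5).
Step 4: Two-sided exact p-value = sum of Bin(12,0.5) probabilities at or below the observed probability = 0.038574.
Step 5: alpha = 0.1. reject H0.

n_eff = 12, pos = 10, neg = 2, p = 0.038574, reject H0.


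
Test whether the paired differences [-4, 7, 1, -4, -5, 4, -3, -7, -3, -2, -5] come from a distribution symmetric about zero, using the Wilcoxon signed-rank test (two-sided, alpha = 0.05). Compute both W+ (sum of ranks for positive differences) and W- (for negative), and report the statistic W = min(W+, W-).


Step 1: Drop any zero differences (none here) and take |d_i|.
|d| = [4, 7, 1, 4, 5, 4, 3, 7, 3, 2, 5]
Step 2: Midrank |d_i| (ties get averaged ranks).
ranks: |4|->6, |7|->10.5, |1|->1, |4|->6, |5|->8.5, |4|->6, |3|->3.5, |7|->10.5, |3|->3.5, |2|->2, |5|->8.5
Step 3: Attach original signs; sum ranks with positive sign and with negative sign.
W+ = 10.5 + 1 + 6 = 17.5
W- = 6 + 6 + 8.5 + 3.5 + 10.5 + 3.5 + 2 + 8.5 = 48.5
(Check: W+ + W- = 66 should equal n(n+1)/2 = 66.)
Step 4: Test statistic W = min(W+, W-) = 17.5.
Step 5: Ties in |d|, so use the tie-corrected normal approximation.
        E[W] = n(n+1)/4 = 11*12/4 = 33.
        Tie groups: |d|=3 (t=2), |d|=4 (t=3), |d|=5 (t=2), |d|=7 (t=2); sum(t^3 - t) = 42.
        Var[W] = n(n+1)(2n+1)/24 - sum(t^3-t)/48 = 3036/24 - 42/48 = 125.625.
        z = (W - E[W]) / sqrt(Var[W]) = (17.5 - 33) / 11.2083 = -1.3829.
        Two-sided p = 2*Phi(z) = 0.166693.
Step 6: alpha = 0.05. fail to reject H0.

W+ = 17.5, W- = 48.5, W = min = 17.5, p = 0.166693, fail to reject H0.


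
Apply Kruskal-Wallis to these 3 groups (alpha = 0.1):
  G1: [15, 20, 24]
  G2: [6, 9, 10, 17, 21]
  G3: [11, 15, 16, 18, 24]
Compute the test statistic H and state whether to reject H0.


Step 1: Combine all N = 13 observations and assign midranks.
sorted (value, group, rank): (6,G2,1), (9,G2,2), (10,G2,3), (11,G3,4), (15,G1,5.5), (15,G3,5.5), (16,G3,7), (17,G2,8), (18,G3,9), (20,G1,10), (21,G2,11), (24,G1,12.5), (24,G3,12.5)
Step 2: Sum ranks within each group.
R_1 = 28 (n_1 = 3)
R_2 = 25 (n_2 = 5)
R_3 = 38 (n_3 = 5)
Step 3: H = 12/(N(N+1)) * sum(R_i^2/n_i) - 3(N+1)
     = 12/(13*14) * (28^2/3 + 25^2/5 + 38^2/5) - 3*14
     = 0.065934 * 675.133 - 42
     = 2.514286.
Step 4: Ties present; correction factor C = 1 - 12/(13^3 - 13) = 0.994505. Corrected H = 2.514286 / 0.994505 = 2.528177.
Step 5: Under H0, H ~ chi^2(2); p-value = 0.282497.
Step 6: alpha = 0.1. fail to reject H0.

H = 2.5282, df = 2, p = 0.282497, fail to reject H0.


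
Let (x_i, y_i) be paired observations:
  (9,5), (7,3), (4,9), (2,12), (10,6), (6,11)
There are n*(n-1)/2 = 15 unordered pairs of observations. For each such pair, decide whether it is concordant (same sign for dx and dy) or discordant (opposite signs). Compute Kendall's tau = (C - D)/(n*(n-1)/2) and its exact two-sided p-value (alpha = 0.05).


Step 1: Enumerate the 15 unordered pairs (i,j) with i<j and classify each by sign(x_j-x_i) * sign(y_j-y_i).
  (1,2):dx=-2,dy=-2->C; (1,3):dx=-5,dy=+4->D; (1,4):dx=-7,dy=+7->D; (1,5):dx=+1,dy=+1->C
  (1,6):dx=-3,dy=+6->D; (2,3):dx=-3,dy=+6->D; (2,4):dx=-5,dy=+9->D; (2,5):dx=+3,dy=+3->C
  (2,6):dx=-1,dy=+8->D; (3,4):dx=-2,dy=+3->D; (3,5):dx=+6,dy=-3->D; (3,6):dx=+2,dy=+2->C
  (4,5):dx=+8,dy=-6->D; (4,6):dx=+4,dy=-1->D; (5,6):dx=-4,dy=+5->D
Step 2: C = 4, D = 11, total pairs = 15.
Step 3: tau = (C - D)/(n(n-1)/2) = (4 - 11)/15 = -0.466667.
Step 4: Exact two-sided p-value (enumerate n! = 720 permutations of y under H0): p = 0.272222.
Step 5: alpha = 0.05. fail to reject H0.

tau_b = -0.4667 (C=4, D=11), p = 0.272222, fail to reject H0.


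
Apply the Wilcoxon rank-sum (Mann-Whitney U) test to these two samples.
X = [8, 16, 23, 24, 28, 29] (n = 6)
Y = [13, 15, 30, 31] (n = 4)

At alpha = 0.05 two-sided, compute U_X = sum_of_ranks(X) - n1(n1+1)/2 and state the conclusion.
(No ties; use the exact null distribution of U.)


Step 1: Combine and sort all 10 observations; assign midranks.
sorted (value, group): (8,X), (13,Y), (15,Y), (16,X), (23,X), (24,X), (28,X), (29,X), (30,Y), (31,Y)
ranks: 8->1, 13->2, 15->3, 16->4, 23->5, 24->6, 28->7, 29->8, 30->9, 31->10
Step 2: Rank sum for X: R1 = 1 + 4 + 5 + 6 + 7 + 8 = 31.
Step 3: U_X = R1 - n1(n1+1)/2 = 31 - 6*7/2 = 31 - 21 = 10.
       U_Y = n1*n2 - U_X = 24 - 10 = 14.
Step 4: No ties, so the exact null distribution of U (based on enumerating the C(10,6) = 210 equally likely rank assignments) gives the two-sided p-value.
Step 5: p-value = 0.761905; compare to alpha = 0.05. fail to reject H0.

U_X = 10, p = 0.761905, fail to reject H0 at alpha = 0.05.


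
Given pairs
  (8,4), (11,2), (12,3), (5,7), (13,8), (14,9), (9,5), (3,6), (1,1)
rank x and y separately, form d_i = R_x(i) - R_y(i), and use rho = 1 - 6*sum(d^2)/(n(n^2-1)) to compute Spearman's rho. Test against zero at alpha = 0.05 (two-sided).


Step 1: Rank x and y separately (midranks; no ties here).
rank(x): 8->4, 11->6, 12->7, 5->3, 13->8, 14->9, 9->5, 3->2, 1->1
rank(y): 4->4, 2->2, 3->3, 7->7, 8->8, 9->9, 5->5, 6->6, 1->1
Step 2: d_i = R_x(i) - R_y(i); compute d_i^2.
  (4-4)^2=0, (6-2)^2=16, (7-3)^2=16, (3-7)^2=16, (8-8)^2=0, (9-9)^2=0, (5-5)^2=0, (2-6)^2=16, (1-1)^2=0
sum(d^2) = 64.
Step 3: rho = 1 - 6*64 / (9*(9^2 - 1)) = 1 - 384/720 = 0.466667.
Step 4: Under H0, t = rho * sqrt((n-2)/(1-rho^2)) = 1.3960 ~ t(7).
Step 5: Two-sided p-value from the t-distribution with 7 df = 0.205386.
Step 6: alpha = 0.05. fail to reject H0.

rho = 0.4667, p = 0.205386, fail to reject H0 at alpha = 0.05.


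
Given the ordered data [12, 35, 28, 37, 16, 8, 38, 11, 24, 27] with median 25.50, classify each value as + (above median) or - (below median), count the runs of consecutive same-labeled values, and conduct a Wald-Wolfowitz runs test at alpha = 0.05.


Step 1: Compute median = 25.50; label A = above, B = below.
Labels in order: BAAABBABBA  (n_A = 5, n_B = 5)
Step 2: Count runs R = 6.
Step 3: Under H0 (random ordering), E[R] = 2*n_A*n_B/(n_A+n_B) + 1 = 2*5*5/10 + 1 = 6.0000.
        Var[R] = 2*n_A*n_B*(2*n_A*n_B - n_A - n_B) / ((n_A+n_B)^2 * (n_A+n_B-1)) = 2000/900 = 2.2222.
        SD[R] = 1.4907.
Step 4: R = E[R], so z = 0 with no continuity correction.
Step 5: Two-sided p-value via normal approximation = 2*(1 - Phi(|z|)) = 1.000000.
Step 6: alpha = 0.05. fail to reject H0.

R = 6, z = 0.0000, p = 1.000000, fail to reject H0.


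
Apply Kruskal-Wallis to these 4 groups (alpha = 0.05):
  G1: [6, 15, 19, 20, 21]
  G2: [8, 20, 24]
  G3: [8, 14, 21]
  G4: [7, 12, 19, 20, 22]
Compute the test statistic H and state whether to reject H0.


Step 1: Combine all N = 16 observations and assign midranks.
sorted (value, group, rank): (6,G1,1), (7,G4,2), (8,G2,3.5), (8,G3,3.5), (12,G4,5), (14,G3,6), (15,G1,7), (19,G1,8.5), (19,G4,8.5), (20,G1,11), (20,G2,11), (20,G4,11), (21,G1,13.5), (21,G3,13.5), (22,G4,15), (24,G2,16)
Step 2: Sum ranks within each group.
R_1 = 41 (n_1 = 5)
R_2 = 30.5 (n_2 = 3)
R_3 = 23 (n_3 = 3)
R_4 = 41.5 (n_4 = 5)
Step 3: H = 12/(N(N+1)) * sum(R_i^2/n_i) - 3(N+1)
     = 12/(16*17) * (41^2/5 + 30.5^2/3 + 23^2/3 + 41.5^2/5) - 3*17
     = 0.044118 * 1167.07 - 51
     = 0.488235.
Step 4: Ties present; correction factor C = 1 - 42/(16^3 - 16) = 0.989706. Corrected H = 0.488235 / 0.989706 = 0.493314.
Step 5: Under H0, H ~ chi^2(3); p-value = 0.920358.
Step 6: alpha = 0.05. fail to reject H0.

H = 0.4933, df = 3, p = 0.920358, fail to reject H0.


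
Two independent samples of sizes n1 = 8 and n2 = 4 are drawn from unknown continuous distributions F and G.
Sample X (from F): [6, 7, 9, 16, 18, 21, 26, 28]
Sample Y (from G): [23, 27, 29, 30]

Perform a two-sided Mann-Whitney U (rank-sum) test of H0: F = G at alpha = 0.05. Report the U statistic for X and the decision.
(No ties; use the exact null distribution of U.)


Step 1: Combine and sort all 12 observations; assign midranks.
sorted (value, group): (6,X), (7,X), (9,X), (16,X), (18,X), (21,X), (23,Y), (26,X), (27,Y), (28,X), (29,Y), (30,Y)
ranks: 6->1, 7->2, 9->3, 16->4, 18->5, 21->6, 23->7, 26->8, 27->9, 28->10, 29->11, 30->12
Step 2: Rank sum for X: R1 = 1 + 2 + 3 + 4 + 5 + 6 + 8 + 10 = 39.
Step 3: U_X = R1 - n1(n1+1)/2 = 39 - 8*9/2 = 39 - 36 = 3.
       U_Y = n1*n2 - U_X = 32 - 3 = 29.
Step 4: No ties, so the exact null distribution of U (based on enumerating the C(12,8) = 495 equally likely rank assignments) gives the two-sided p-value.
Step 5: p-value = 0.028283; compare to alpha = 0.05. reject H0.

U_X = 3, p = 0.028283, reject H0 at alpha = 0.05.


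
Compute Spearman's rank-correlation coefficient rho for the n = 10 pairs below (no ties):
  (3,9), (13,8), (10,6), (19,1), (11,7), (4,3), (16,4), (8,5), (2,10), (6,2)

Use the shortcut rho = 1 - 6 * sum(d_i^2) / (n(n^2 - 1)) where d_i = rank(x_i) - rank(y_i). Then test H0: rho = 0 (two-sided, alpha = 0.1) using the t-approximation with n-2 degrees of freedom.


Step 1: Rank x and y separately (midranks; no ties here).
rank(x): 3->2, 13->8, 10->6, 19->10, 11->7, 4->3, 16->9, 8->5, 2->1, 6->4
rank(y): 9->9, 8->8, 6->6, 1->1, 7->7, 3->3, 4->4, 5->5, 10->10, 2->2
Step 2: d_i = R_x(i) - R_y(i); compute d_i^2.
  (2-9)^2=49, (8-8)^2=0, (6-6)^2=0, (10-1)^2=81, (7-7)^2=0, (3-3)^2=0, (9-4)^2=25, (5-5)^2=0, (1-10)^2=81, (4-2)^2=4
sum(d^2) = 240.
Step 3: rho = 1 - 6*240 / (10*(10^2 - 1)) = 1 - 1440/990 = -0.454545.
Step 4: Under H0, t = rho * sqrt((n-2)/(1-rho^2)) = -1.4434 ~ t(8).
Step 5: Two-sided p-value from the t-distribution with 8 df = 0.186905.
Step 6: alpha = 0.1. fail to reject H0.

rho = -0.4545, p = 0.186905, fail to reject H0 at alpha = 0.1.


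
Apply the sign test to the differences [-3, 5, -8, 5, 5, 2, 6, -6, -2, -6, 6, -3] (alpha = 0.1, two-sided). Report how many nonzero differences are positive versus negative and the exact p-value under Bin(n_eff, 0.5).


Step 1: Discard zero differences. Original n = 12; n_eff = number of nonzero differences = 12.
Nonzero differences (with sign): -3, +5, -8, +5, +5, +2, +6, -6, -2, -6, +6, -3
Step 2: Count signs: positive = 6, negative = 6.
Step 3: Under H0: P(positive) = 0.5, so the number of positives S ~ Bin(12, 0.5).
Step 4: Two-sided exact p-value = sum of Bin(12,0.5) probabilities at or below the observed probability = 1.000000.
Step 5: alpha = 0.1. fail to reject H0.

n_eff = 12, pos = 6, neg = 6, p = 1.000000, fail to reject H0.


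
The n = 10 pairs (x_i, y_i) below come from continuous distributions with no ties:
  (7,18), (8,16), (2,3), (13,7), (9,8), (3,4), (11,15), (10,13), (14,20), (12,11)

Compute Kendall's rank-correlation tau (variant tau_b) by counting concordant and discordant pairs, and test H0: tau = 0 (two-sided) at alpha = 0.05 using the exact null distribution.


Step 1: Enumerate the 45 unordered pairs (i,j) with i<j and classify each by sign(x_j-x_i) * sign(y_j-y_i).
  (1,2):dx=+1,dy=-2->D; (1,3):dx=-5,dy=-15->C; (1,4):dx=+6,dy=-11->D; (1,5):dx=+2,dy=-10->D
  (1,6):dx=-4,dy=-14->C; (1,7):dx=+4,dy=-3->D; (1,8):dx=+3,dy=-5->D; (1,9):dx=+7,dy=+2->C
  (1,10):dx=+5,dy=-7->D; (2,3):dx=-6,dy=-13->C; (2,4):dx=+5,dy=-9->D; (2,5):dx=+1,dy=-8->D
  (2,6):dx=-5,dy=-12->C; (2,7):dx=+3,dy=-1->D; (2,8):dx=+2,dy=-3->D; (2,9):dx=+6,dy=+4->C
  (2,10):dx=+4,dy=-5->D; (3,4):dx=+11,dy=+4->C; (3,5):dx=+7,dy=+5->C; (3,6):dx=+1,dy=+1->C
  (3,7):dx=+9,dy=+12->C; (3,8):dx=+8,dy=+10->C; (3,9):dx=+12,dy=+17->C; (3,10):dx=+10,dy=+8->C
  (4,5):dx=-4,dy=+1->D; (4,6):dx=-10,dy=-3->C; (4,7):dx=-2,dy=+8->D; (4,8):dx=-3,dy=+6->D
  (4,9):dx=+1,dy=+13->C; (4,10):dx=-1,dy=+4->D; (5,6):dx=-6,dy=-4->C; (5,7):dx=+2,dy=+7->C
  (5,8):dx=+1,dy=+5->C; (5,9):dx=+5,dy=+12->C; (5,10):dx=+3,dy=+3->C; (6,7):dx=+8,dy=+11->C
  (6,8):dx=+7,dy=+9->C; (6,9):dx=+11,dy=+16->C; (6,10):dx=+9,dy=+7->C; (7,8):dx=-1,dy=-2->C
  (7,9):dx=+3,dy=+5->C; (7,10):dx=+1,dy=-4->D; (8,9):dx=+4,dy=+7->C; (8,10):dx=+2,dy=-2->D
  (9,10):dx=-2,dy=-9->C
Step 2: C = 28, D = 17, total pairs = 45.
Step 3: tau = (C - D)/(n(n-1)/2) = (28 - 17)/45 = 0.244444.
Step 4: Exact two-sided p-value (enumerate n! = 3628800 permutations of y under H0): p = 0.380720.
Step 5: alpha = 0.05. fail to reject H0.

tau_b = 0.2444 (C=28, D=17), p = 0.380720, fail to reject H0.


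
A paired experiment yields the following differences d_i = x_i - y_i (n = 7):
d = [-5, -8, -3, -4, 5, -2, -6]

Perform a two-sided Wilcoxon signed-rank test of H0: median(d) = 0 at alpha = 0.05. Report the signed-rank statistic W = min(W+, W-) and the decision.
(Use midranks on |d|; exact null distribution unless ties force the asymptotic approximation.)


Step 1: Drop any zero differences (none here) and take |d_i|.
|d| = [5, 8, 3, 4, 5, 2, 6]
Step 2: Midrank |d_i| (ties get averaged ranks).
ranks: |5|->4.5, |8|->7, |3|->2, |4|->3, |5|->4.5, |2|->1, |6|->6
Step 3: Attach original signs; sum ranks with positive sign and with negative sign.
W+ = 4.5 = 4.5
W- = 4.5 + 7 + 2 + 3 + 1 + 6 = 23.5
(Check: W+ + W- = 28 should equal n(n+1)/2 = 28.)
Step 4: Test statistic W = min(W+, W-) = 4.5.
Step 5: Ties in |d|, so use the tie-corrected normal approximation.
        E[W] = n(n+1)/4 = 7*8/4 = 14.
        Tie groups: |d|=5 (t=2); sum(t^3 - t) = 6.
        Var[W] = n(n+1)(2n+1)/24 - sum(t^3-t)/48 = 840/24 - 6/48 = 34.875.
        z = (W - E[W]) / sqrt(Var[W]) = (4.5 - 14) / 5.9055 = -1.6087.
        Two-sided p = 2*Phi(z) = 0.107689.
Step 6: alpha = 0.05. fail to reject H0.

W+ = 4.5, W- = 23.5, W = min = 4.5, p = 0.107689, fail to reject H0.


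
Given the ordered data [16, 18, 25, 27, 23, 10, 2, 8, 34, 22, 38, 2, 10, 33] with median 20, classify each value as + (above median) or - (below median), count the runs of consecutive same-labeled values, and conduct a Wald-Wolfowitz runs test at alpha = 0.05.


Step 1: Compute median = 20; label A = above, B = below.
Labels in order: BBAAABBBAAABBA  (n_A = 7, n_B = 7)
Step 2: Count runs R = 6.
Step 3: Under H0 (random ordering), E[R] = 2*n_A*n_B/(n_A+n_B) + 1 = 2*7*7/14 + 1 = 8.0000.
        Var[R] = 2*n_A*n_B*(2*n_A*n_B - n_A - n_B) / ((n_A+n_B)^2 * (n_A+n_B-1)) = 8232/2548 = 3.2308.
        SD[R] = 1.7974.
Step 4: Continuity-corrected z = (R + 0.5 - E[R]) / SD[R] = (6 + 0.5 - 8.0000) / 1.7974 = -0.8345.
Step 5: Two-sided p-value via normal approximation = 2*(1 - Phi(|z|)) = 0.403986.
Step 6: alpha = 0.05. fail to reject H0.

R = 6, z = -0.8345, p = 0.403986, fail to reject H0.


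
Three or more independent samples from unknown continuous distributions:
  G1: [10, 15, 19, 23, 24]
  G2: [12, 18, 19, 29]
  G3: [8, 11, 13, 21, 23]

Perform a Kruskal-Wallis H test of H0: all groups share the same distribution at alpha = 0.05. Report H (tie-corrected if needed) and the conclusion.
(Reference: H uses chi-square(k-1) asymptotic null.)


Step 1: Combine all N = 14 observations and assign midranks.
sorted (value, group, rank): (8,G3,1), (10,G1,2), (11,G3,3), (12,G2,4), (13,G3,5), (15,G1,6), (18,G2,7), (19,G1,8.5), (19,G2,8.5), (21,G3,10), (23,G1,11.5), (23,G3,11.5), (24,G1,13), (29,G2,14)
Step 2: Sum ranks within each group.
R_1 = 41 (n_1 = 5)
R_2 = 33.5 (n_2 = 4)
R_3 = 30.5 (n_3 = 5)
Step 3: H = 12/(N(N+1)) * sum(R_i^2/n_i) - 3(N+1)
     = 12/(14*15) * (41^2/5 + 33.5^2/4 + 30.5^2/5) - 3*15
     = 0.057143 * 802.812 - 45
     = 0.875000.
Step 4: Ties present; correction factor C = 1 - 12/(14^3 - 14) = 0.995604. Corrected H = 0.875000 / 0.995604 = 0.878863.
Step 5: Under H0, H ~ chi^2(2); p-value = 0.644403.
Step 6: alpha = 0.05. fail to reject H0.

H = 0.8789, df = 2, p = 0.644403, fail to reject H0.


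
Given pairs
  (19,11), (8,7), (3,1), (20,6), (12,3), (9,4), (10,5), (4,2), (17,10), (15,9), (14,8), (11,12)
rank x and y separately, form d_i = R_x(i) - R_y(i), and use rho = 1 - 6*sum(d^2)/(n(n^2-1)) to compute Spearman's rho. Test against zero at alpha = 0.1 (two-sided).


Step 1: Rank x and y separately (midranks; no ties here).
rank(x): 19->11, 8->3, 3->1, 20->12, 12->7, 9->4, 10->5, 4->2, 17->10, 15->9, 14->8, 11->6
rank(y): 11->11, 7->7, 1->1, 6->6, 3->3, 4->4, 5->5, 2->2, 10->10, 9->9, 8->8, 12->12
Step 2: d_i = R_x(i) - R_y(i); compute d_i^2.
  (11-11)^2=0, (3-7)^2=16, (1-1)^2=0, (12-6)^2=36, (7-3)^2=16, (4-4)^2=0, (5-5)^2=0, (2-2)^2=0, (10-10)^2=0, (9-9)^2=0, (8-8)^2=0, (6-12)^2=36
sum(d^2) = 104.
Step 3: rho = 1 - 6*104 / (12*(12^2 - 1)) = 1 - 624/1716 = 0.636364.
Step 4: Under H0, t = rho * sqrt((n-2)/(1-rho^2)) = 2.6087 ~ t(10).
Step 5: Two-sided p-value from the t-distribution with 10 df = 0.026097.
Step 6: alpha = 0.1. reject H0.

rho = 0.6364, p = 0.026097, reject H0 at alpha = 0.1.


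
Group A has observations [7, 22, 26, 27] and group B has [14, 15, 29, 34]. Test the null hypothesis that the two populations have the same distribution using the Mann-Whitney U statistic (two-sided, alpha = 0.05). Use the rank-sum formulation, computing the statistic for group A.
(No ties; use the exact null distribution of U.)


Step 1: Combine and sort all 8 observations; assign midranks.
sorted (value, group): (7,X), (14,Y), (15,Y), (22,X), (26,X), (27,X), (29,Y), (34,Y)
ranks: 7->1, 14->2, 15->3, 22->4, 26->5, 27->6, 29->7, 34->8
Step 2: Rank sum for X: R1 = 1 + 4 + 5 + 6 = 16.
Step 3: U_X = R1 - n1(n1+1)/2 = 16 - 4*5/2 = 16 - 10 = 6.
       U_Y = n1*n2 - U_X = 16 - 6 = 10.
Step 4: No ties, so the exact null distribution of U (based on enumerating the C(8,4) = 70 equally likely rank assignments) gives the two-sided p-value.
Step 5: p-value = 0.685714; compare to alpha = 0.05. fail to reject H0.

U_X = 6, p = 0.685714, fail to reject H0 at alpha = 0.05.


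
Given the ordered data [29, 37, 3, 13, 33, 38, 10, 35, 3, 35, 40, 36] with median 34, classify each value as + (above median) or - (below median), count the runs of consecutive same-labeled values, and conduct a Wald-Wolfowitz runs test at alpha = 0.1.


Step 1: Compute median = 34; label A = above, B = below.
Labels in order: BABBBABABAAA  (n_A = 6, n_B = 6)
Step 2: Count runs R = 8.
Step 3: Under H0 (random ordering), E[R] = 2*n_A*n_B/(n_A+n_B) + 1 = 2*6*6/12 + 1 = 7.0000.
        Var[R] = 2*n_A*n_B*(2*n_A*n_B - n_A - n_B) / ((n_A+n_B)^2 * (n_A+n_B-1)) = 4320/1584 = 2.7273.
        SD[R] = 1.6514.
Step 4: Continuity-corrected z = (R - 0.5 - E[R]) / SD[R] = (8 - 0.5 - 7.0000) / 1.6514 = 0.3028.
Step 5: Two-sided p-value via normal approximation = 2*(1 - Phi(|z|)) = 0.762069.
Step 6: alpha = 0.1. fail to reject H0.

R = 8, z = 0.3028, p = 0.762069, fail to reject H0.


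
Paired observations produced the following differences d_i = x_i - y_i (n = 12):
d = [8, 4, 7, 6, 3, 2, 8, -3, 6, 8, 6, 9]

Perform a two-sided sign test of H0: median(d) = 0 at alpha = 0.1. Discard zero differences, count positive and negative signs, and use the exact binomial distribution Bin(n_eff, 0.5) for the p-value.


Step 1: Discard zero differences. Original n = 12; n_eff = number of nonzero differences = 12.
Nonzero differences (with sign): +8, +4, +7, +6, +3, +2, +8, -3, +6, +8, +6, +9
Step 2: Count signs: positive = 11, negative = 1.
Step 3: Under H0: P(positive) = 0.5, so the number of positives S ~ Bin(12, 0.5).
Step 4: Two-sided exact p-value = sum of Bin(12,0.5) probabilities at or below the observed probability = 0.006348.
Step 5: alpha = 0.1. reject H0.

n_eff = 12, pos = 11, neg = 1, p = 0.006348, reject H0.


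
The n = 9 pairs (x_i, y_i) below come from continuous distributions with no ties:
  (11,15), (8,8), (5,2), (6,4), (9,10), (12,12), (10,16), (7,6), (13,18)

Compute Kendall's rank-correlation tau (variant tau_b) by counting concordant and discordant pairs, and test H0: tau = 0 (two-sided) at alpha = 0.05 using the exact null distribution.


Step 1: Enumerate the 36 unordered pairs (i,j) with i<j and classify each by sign(x_j-x_i) * sign(y_j-y_i).
  (1,2):dx=-3,dy=-7->C; (1,3):dx=-6,dy=-13->C; (1,4):dx=-5,dy=-11->C; (1,5):dx=-2,dy=-5->C
  (1,6):dx=+1,dy=-3->D; (1,7):dx=-1,dy=+1->D; (1,8):dx=-4,dy=-9->C; (1,9):dx=+2,dy=+3->C
  (2,3):dx=-3,dy=-6->C; (2,4):dx=-2,dy=-4->C; (2,5):dx=+1,dy=+2->C; (2,6):dx=+4,dy=+4->C
  (2,7):dx=+2,dy=+8->C; (2,8):dx=-1,dy=-2->C; (2,9):dx=+5,dy=+10->C; (3,4):dx=+1,dy=+2->C
  (3,5):dx=+4,dy=+8->C; (3,6):dx=+7,dy=+10->C; (3,7):dx=+5,dy=+14->C; (3,8):dx=+2,dy=+4->C
  (3,9):dx=+8,dy=+16->C; (4,5):dx=+3,dy=+6->C; (4,6):dx=+6,dy=+8->C; (4,7):dx=+4,dy=+12->C
  (4,8):dx=+1,dy=+2->C; (4,9):dx=+7,dy=+14->C; (5,6):dx=+3,dy=+2->C; (5,7):dx=+1,dy=+6->C
  (5,8):dx=-2,dy=-4->C; (5,9):dx=+4,dy=+8->C; (6,7):dx=-2,dy=+4->D; (6,8):dx=-5,dy=-6->C
  (6,9):dx=+1,dy=+6->C; (7,8):dx=-3,dy=-10->C; (7,9):dx=+3,dy=+2->C; (8,9):dx=+6,dy=+12->C
Step 2: C = 33, D = 3, total pairs = 36.
Step 3: tau = (C - D)/(n(n-1)/2) = (33 - 3)/36 = 0.833333.
Step 4: Exact two-sided p-value (enumerate n! = 362880 permutations of y under H0): p = 0.000854.
Step 5: alpha = 0.05. reject H0.

tau_b = 0.8333 (C=33, D=3), p = 0.000854, reject H0.


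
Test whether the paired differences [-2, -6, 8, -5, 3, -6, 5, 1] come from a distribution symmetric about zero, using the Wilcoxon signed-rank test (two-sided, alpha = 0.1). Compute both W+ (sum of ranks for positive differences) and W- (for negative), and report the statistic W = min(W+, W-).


Step 1: Drop any zero differences (none here) and take |d_i|.
|d| = [2, 6, 8, 5, 3, 6, 5, 1]
Step 2: Midrank |d_i| (ties get averaged ranks).
ranks: |2|->2, |6|->6.5, |8|->8, |5|->4.5, |3|->3, |6|->6.5, |5|->4.5, |1|->1
Step 3: Attach original signs; sum ranks with positive sign and with negative sign.
W+ = 8 + 3 + 4.5 + 1 = 16.5
W- = 2 + 6.5 + 4.5 + 6.5 = 19.5
(Check: W+ + W- = 36 should equal n(n+1)/2 = 36.)
Step 4: Test statistic W = min(W+, W-) = 16.5.
Step 5: Ties in |d|, so use the tie-corrected normal approximation.
        E[W] = n(n+1)/4 = 8*9/4 = 18.
        Tie groups: |d|=5 (t=2), |d|=6 (t=2); sum(t^3 - t) = 12.
        Var[W] = n(n+1)(2n+1)/24 - sum(t^3-t)/48 = 1224/24 - 12/48 = 50.75.
        z = (W - E[W]) / sqrt(Var[W]) = (16.5 - 18) / 7.1239 = -0.2106.
        Two-sided p = 2*Phi(z) = 0.833232.
Step 6: alpha = 0.1. fail to reject H0.

W+ = 16.5, W- = 19.5, W = min = 16.5, p = 0.833232, fail to reject H0.


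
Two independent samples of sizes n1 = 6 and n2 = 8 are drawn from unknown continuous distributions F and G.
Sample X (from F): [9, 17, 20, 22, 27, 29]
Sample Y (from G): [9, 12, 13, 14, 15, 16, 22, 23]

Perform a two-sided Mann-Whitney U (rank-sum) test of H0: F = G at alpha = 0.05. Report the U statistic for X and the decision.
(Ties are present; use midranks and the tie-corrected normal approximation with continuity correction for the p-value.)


Step 1: Combine and sort all 14 observations; assign midranks.
sorted (value, group): (9,X), (9,Y), (12,Y), (13,Y), (14,Y), (15,Y), (16,Y), (17,X), (20,X), (22,X), (22,Y), (23,Y), (27,X), (29,X)
ranks: 9->1.5, 9->1.5, 12->3, 13->4, 14->5, 15->6, 16->7, 17->8, 20->9, 22->10.5, 22->10.5, 23->12, 27->13, 29->14
Step 2: Rank sum for X: R1 = 1.5 + 8 + 9 + 10.5 + 13 + 14 = 56.
Step 3: U_X = R1 - n1(n1+1)/2 = 56 - 6*7/2 = 56 - 21 = 35.
       U_Y = n1*n2 - U_X = 48 - 35 = 13.
Step 4: Ties are present, so use the tie-corrected normal approximation (with continuity correction) for the p-value.
Step 5: p-value = 0.174295; compare to alpha = 0.05. fail to reject H0.

U_X = 35, p = 0.174295, fail to reject H0 at alpha = 0.05.


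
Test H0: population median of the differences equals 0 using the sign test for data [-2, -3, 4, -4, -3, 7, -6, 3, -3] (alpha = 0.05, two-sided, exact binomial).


Step 1: Discard zero differences. Original n = 9; n_eff = number of nonzero differences = 9.
Nonzero differences (with sign): -2, -3, +4, -4, -3, +7, -6, +3, -3
Step 2: Count signs: positive = 3, negative = 6.
Step 3: Under H0: P(positive) = 0.5, so the number of positives S ~ Bin(9, 0.5).
Step 4: Two-sided exact p-value = sum of Bin(9,0.5) probabilities at or below the observed probability = 0.507812.
Step 5: alpha = 0.05. fail to reject H0.

n_eff = 9, pos = 3, neg = 6, p = 0.507812, fail to reject H0.


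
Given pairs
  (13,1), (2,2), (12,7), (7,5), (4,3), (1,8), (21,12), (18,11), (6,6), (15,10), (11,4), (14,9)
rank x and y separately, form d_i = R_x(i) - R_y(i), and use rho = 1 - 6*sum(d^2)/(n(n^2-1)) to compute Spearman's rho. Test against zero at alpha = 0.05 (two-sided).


Step 1: Rank x and y separately (midranks; no ties here).
rank(x): 13->8, 2->2, 12->7, 7->5, 4->3, 1->1, 21->12, 18->11, 6->4, 15->10, 11->6, 14->9
rank(y): 1->1, 2->2, 7->7, 5->5, 3->3, 8->8, 12->12, 11->11, 6->6, 10->10, 4->4, 9->9
Step 2: d_i = R_x(i) - R_y(i); compute d_i^2.
  (8-1)^2=49, (2-2)^2=0, (7-7)^2=0, (5-5)^2=0, (3-3)^2=0, (1-8)^2=49, (12-12)^2=0, (11-11)^2=0, (4-6)^2=4, (10-10)^2=0, (6-4)^2=4, (9-9)^2=0
sum(d^2) = 106.
Step 3: rho = 1 - 6*106 / (12*(12^2 - 1)) = 1 - 636/1716 = 0.629371.
Step 4: Under H0, t = rho * sqrt((n-2)/(1-rho^2)) = 2.5611 ~ t(10).
Step 5: Two-sided p-value from the t-distribution with 10 df = 0.028320.
Step 6: alpha = 0.05. reject H0.

rho = 0.6294, p = 0.028320, reject H0 at alpha = 0.05.


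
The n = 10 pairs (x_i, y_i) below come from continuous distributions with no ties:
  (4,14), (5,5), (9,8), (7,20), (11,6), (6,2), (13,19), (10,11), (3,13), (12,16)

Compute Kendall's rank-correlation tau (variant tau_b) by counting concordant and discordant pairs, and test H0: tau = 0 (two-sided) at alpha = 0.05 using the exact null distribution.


Step 1: Enumerate the 45 unordered pairs (i,j) with i<j and classify each by sign(x_j-x_i) * sign(y_j-y_i).
  (1,2):dx=+1,dy=-9->D; (1,3):dx=+5,dy=-6->D; (1,4):dx=+3,dy=+6->C; (1,5):dx=+7,dy=-8->D
  (1,6):dx=+2,dy=-12->D; (1,7):dx=+9,dy=+5->C; (1,8):dx=+6,dy=-3->D; (1,9):dx=-1,dy=-1->C
  (1,10):dx=+8,dy=+2->C; (2,3):dx=+4,dy=+3->C; (2,4):dx=+2,dy=+15->C; (2,5):dx=+6,dy=+1->C
  (2,6):dx=+1,dy=-3->D; (2,7):dx=+8,dy=+14->C; (2,8):dx=+5,dy=+6->C; (2,9):dx=-2,dy=+8->D
  (2,10):dx=+7,dy=+11->C; (3,4):dx=-2,dy=+12->D; (3,5):dx=+2,dy=-2->D; (3,6):dx=-3,dy=-6->C
  (3,7):dx=+4,dy=+11->C; (3,8):dx=+1,dy=+3->C; (3,9):dx=-6,dy=+5->D; (3,10):dx=+3,dy=+8->C
  (4,5):dx=+4,dy=-14->D; (4,6):dx=-1,dy=-18->C; (4,7):dx=+6,dy=-1->D; (4,8):dx=+3,dy=-9->D
  (4,9):dx=-4,dy=-7->C; (4,10):dx=+5,dy=-4->D; (5,6):dx=-5,dy=-4->C; (5,7):dx=+2,dy=+13->C
  (5,8):dx=-1,dy=+5->D; (5,9):dx=-8,dy=+7->D; (5,10):dx=+1,dy=+10->C; (6,7):dx=+7,dy=+17->C
  (6,8):dx=+4,dy=+9->C; (6,9):dx=-3,dy=+11->D; (6,10):dx=+6,dy=+14->C; (7,8):dx=-3,dy=-8->C
  (7,9):dx=-10,dy=-6->C; (7,10):dx=-1,dy=-3->C; (8,9):dx=-7,dy=+2->D; (8,10):dx=+2,dy=+5->C
  (9,10):dx=+9,dy=+3->C
Step 2: C = 27, D = 18, total pairs = 45.
Step 3: tau = (C - D)/(n(n-1)/2) = (27 - 18)/45 = 0.200000.
Step 4: Exact two-sided p-value (enumerate n! = 3628800 permutations of y under H0): p = 0.484313.
Step 5: alpha = 0.05. fail to reject H0.

tau_b = 0.2000 (C=27, D=18), p = 0.484313, fail to reject H0.


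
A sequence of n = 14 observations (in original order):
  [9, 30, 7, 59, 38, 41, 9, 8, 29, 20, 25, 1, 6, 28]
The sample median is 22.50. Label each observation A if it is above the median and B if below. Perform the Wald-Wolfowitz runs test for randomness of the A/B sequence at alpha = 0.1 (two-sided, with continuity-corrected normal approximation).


Step 1: Compute median = 22.50; label A = above, B = below.
Labels in order: BABAAABBABABBA  (n_A = 7, n_B = 7)
Step 2: Count runs R = 10.
Step 3: Under H0 (random ordering), E[R] = 2*n_A*n_B/(n_A+n_B) + 1 = 2*7*7/14 + 1 = 8.0000.
        Var[R] = 2*n_A*n_B*(2*n_A*n_B - n_A - n_B) / ((n_A+n_B)^2 * (n_A+n_B-1)) = 8232/2548 = 3.2308.
        SD[R] = 1.7974.
Step 4: Continuity-corrected z = (R - 0.5 - E[R]) / SD[R] = (10 - 0.5 - 8.0000) / 1.7974 = 0.8345.
Step 5: Two-sided p-value via normal approximation = 2*(1 - Phi(|z|)) = 0.403986.
Step 6: alpha = 0.1. fail to reject H0.

R = 10, z = 0.8345, p = 0.403986, fail to reject H0.


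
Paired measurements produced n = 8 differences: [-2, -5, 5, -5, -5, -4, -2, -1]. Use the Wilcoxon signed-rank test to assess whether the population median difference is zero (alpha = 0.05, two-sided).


Step 1: Drop any zero differences (none here) and take |d_i|.
|d| = [2, 5, 5, 5, 5, 4, 2, 1]
Step 2: Midrank |d_i| (ties get averaged ranks).
ranks: |2|->2.5, |5|->6.5, |5|->6.5, |5|->6.5, |5|->6.5, |4|->4, |2|->2.5, |1|->1
Step 3: Attach original signs; sum ranks with positive sign and with negative sign.
W+ = 6.5 = 6.5
W- = 2.5 + 6.5 + 6.5 + 6.5 + 4 + 2.5 + 1 = 29.5
(Check: W+ + W- = 36 should equal n(n+1)/2 = 36.)
Step 4: Test statistic W = min(W+, W-) = 6.5.
Step 5: Ties in |d|, so use the tie-corrected normal approximation.
        E[W] = n(n+1)/4 = 8*9/4 = 18.
        Tie groups: |d|=2 (t=2), |d|=5 (t=4); sum(t^3 - t) = 66.
        Var[W] = n(n+1)(2n+1)/24 - sum(t^3-t)/48 = 1224/24 - 66/48 = 49.625.
        z = (W - E[W]) / sqrt(Var[W]) = (6.5 - 18) / 7.0445 = -1.6325.
        Two-sided p = 2*Phi(z) = 0.102579.
Step 6: alpha = 0.05. fail to reject H0.

W+ = 6.5, W- = 29.5, W = min = 6.5, p = 0.102579, fail to reject H0.


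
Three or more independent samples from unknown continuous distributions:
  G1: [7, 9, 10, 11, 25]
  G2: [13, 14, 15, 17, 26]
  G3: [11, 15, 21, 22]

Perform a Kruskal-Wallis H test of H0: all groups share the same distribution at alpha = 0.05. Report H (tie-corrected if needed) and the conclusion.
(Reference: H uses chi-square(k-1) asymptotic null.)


Step 1: Combine all N = 14 observations and assign midranks.
sorted (value, group, rank): (7,G1,1), (9,G1,2), (10,G1,3), (11,G1,4.5), (11,G3,4.5), (13,G2,6), (14,G2,7), (15,G2,8.5), (15,G3,8.5), (17,G2,10), (21,G3,11), (22,G3,12), (25,G1,13), (26,G2,14)
Step 2: Sum ranks within each group.
R_1 = 23.5 (n_1 = 5)
R_2 = 45.5 (n_2 = 5)
R_3 = 36 (n_3 = 4)
Step 3: H = 12/(N(N+1)) * sum(R_i^2/n_i) - 3(N+1)
     = 12/(14*15) * (23.5^2/5 + 45.5^2/5 + 36^2/4) - 3*15
     = 0.057143 * 848.5 - 45
     = 3.485714.
Step 4: Ties present; correction factor C = 1 - 12/(14^3 - 14) = 0.995604. Corrected H = 3.485714 / 0.995604 = 3.501104.
Step 5: Under H0, H ~ chi^2(2); p-value = 0.173678.
Step 6: alpha = 0.05. fail to reject H0.

H = 3.5011, df = 2, p = 0.173678, fail to reject H0.


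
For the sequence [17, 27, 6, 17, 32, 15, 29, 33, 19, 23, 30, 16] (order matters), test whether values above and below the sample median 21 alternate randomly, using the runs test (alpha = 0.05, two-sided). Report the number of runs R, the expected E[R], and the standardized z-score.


Step 1: Compute median = 21; label A = above, B = below.
Labels in order: BABBABAABAAB  (n_A = 6, n_B = 6)
Step 2: Count runs R = 9.
Step 3: Under H0 (random ordering), E[R] = 2*n_A*n_B/(n_A+n_B) + 1 = 2*6*6/12 + 1 = 7.0000.
        Var[R] = 2*n_A*n_B*(2*n_A*n_B - n_A - n_B) / ((n_A+n_B)^2 * (n_A+n_B-1)) = 4320/1584 = 2.7273.
        SD[R] = 1.6514.
Step 4: Continuity-corrected z = (R - 0.5 - E[R]) / SD[R] = (9 - 0.5 - 7.0000) / 1.6514 = 0.9083.
Step 5: Two-sided p-value via normal approximation = 2*(1 - Phi(|z|)) = 0.363722.
Step 6: alpha = 0.05. fail to reject H0.

R = 9, z = 0.9083, p = 0.363722, fail to reject H0.


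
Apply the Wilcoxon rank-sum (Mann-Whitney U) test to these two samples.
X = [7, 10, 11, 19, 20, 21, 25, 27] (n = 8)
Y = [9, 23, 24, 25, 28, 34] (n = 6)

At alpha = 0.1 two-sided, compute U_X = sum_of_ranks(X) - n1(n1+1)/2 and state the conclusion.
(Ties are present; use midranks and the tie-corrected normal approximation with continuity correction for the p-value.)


Step 1: Combine and sort all 14 observations; assign midranks.
sorted (value, group): (7,X), (9,Y), (10,X), (11,X), (19,X), (20,X), (21,X), (23,Y), (24,Y), (25,X), (25,Y), (27,X), (28,Y), (34,Y)
ranks: 7->1, 9->2, 10->3, 11->4, 19->5, 20->6, 21->7, 23->8, 24->9, 25->10.5, 25->10.5, 27->12, 28->13, 34->14
Step 2: Rank sum for X: R1 = 1 + 3 + 4 + 5 + 6 + 7 + 10.5 + 12 = 48.5.
Step 3: U_X = R1 - n1(n1+1)/2 = 48.5 - 8*9/2 = 48.5 - 36 = 12.5.
       U_Y = n1*n2 - U_X = 48 - 12.5 = 35.5.
Step 4: Ties are present, so use the tie-corrected normal approximation (with continuity correction) for the p-value.
Step 5: p-value = 0.155126; compare to alpha = 0.1. fail to reject H0.

U_X = 12.5, p = 0.155126, fail to reject H0 at alpha = 0.1.


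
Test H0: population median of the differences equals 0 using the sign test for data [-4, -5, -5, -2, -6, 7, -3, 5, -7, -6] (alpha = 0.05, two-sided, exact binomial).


Step 1: Discard zero differences. Original n = 10; n_eff = number of nonzero differences = 10.
Nonzero differences (with sign): -4, -5, -5, -2, -6, +7, -3, +5, -7, -6
Step 2: Count signs: positive = 2, negative = 8.
Step 3: Under H0: P(positive) = 0.5, so the number of positives S ~ Bin(10, 0.5).
Step 4: Two-sided exact p-value = sum of Bin(10,0.5) probabilities at or below the observed probability = 0.109375.
Step 5: alpha = 0.05. fail to reject H0.

n_eff = 10, pos = 2, neg = 8, p = 0.109375, fail to reject H0.
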